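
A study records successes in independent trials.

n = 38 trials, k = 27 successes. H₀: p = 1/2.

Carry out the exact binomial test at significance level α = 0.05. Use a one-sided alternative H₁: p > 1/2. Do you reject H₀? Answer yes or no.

Exact binomial: n=38, k=27, p₀=1/2=0.5000
P(X≥27) from Σ C(n,i)·p₀^i·(1−p₀)^(n−i)
p-value (one-sided, H₁ greater) = 0.00693
At α=0.05: p < α → reject H₀

reject H₀: yes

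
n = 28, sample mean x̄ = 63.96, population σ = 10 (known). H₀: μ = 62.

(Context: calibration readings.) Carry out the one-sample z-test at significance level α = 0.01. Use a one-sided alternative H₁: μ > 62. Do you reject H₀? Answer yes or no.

SE = σ/√n = 10/√28 = 1.8898
z = (x̄−μ₀)/SE = (63.96−62)/1.8898 = 1.0371
p-value (one-sided, H₁ greater) = 0.14984
At α=0.01: p ≥ α → fail to reject H₀

reject H₀: no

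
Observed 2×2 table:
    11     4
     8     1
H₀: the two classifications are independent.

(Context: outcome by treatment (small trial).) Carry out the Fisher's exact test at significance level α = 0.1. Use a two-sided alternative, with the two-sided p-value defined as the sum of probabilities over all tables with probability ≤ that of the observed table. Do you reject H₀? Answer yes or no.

Margins: r₁=15, r₂=9, c₁=19, c₂=5, n=24
p_obs = C(15,11)·C(9,8)/C(24,19); sum pmf over tables with pmf ≤ p_obs
p-value (two-sided) = 0.61462
At α=0.1: p ≥ α → fail to reject H₀

reject H₀: no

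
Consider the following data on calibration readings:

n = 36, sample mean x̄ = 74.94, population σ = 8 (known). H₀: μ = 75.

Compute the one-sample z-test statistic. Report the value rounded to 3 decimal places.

SE = σ/√n = 8/√36 = 1.3333
z = (x̄−μ₀)/SE = (74.94−75)/1.3333 = -0.0450

test statistic = -0.045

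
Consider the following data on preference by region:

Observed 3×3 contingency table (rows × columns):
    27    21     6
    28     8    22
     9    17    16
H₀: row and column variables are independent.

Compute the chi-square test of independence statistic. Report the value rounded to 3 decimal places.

Row totals [54, 58, 42], col totals [64, 46, 44], n=154
χ² = (27−22.44)²/22.44 + (21−16.13)²/16.13 + (6−15.43)²/15.43 + (28−24.10)²/24.10 + (8−17.32)²/17.32 + (22−16.57)²/16.57 + (9−17.45)²/17.45 + (17−12.55)²/12.55 + (16−12.00)²/12.00 = 22.5954
df = 4

test statistic = 22.595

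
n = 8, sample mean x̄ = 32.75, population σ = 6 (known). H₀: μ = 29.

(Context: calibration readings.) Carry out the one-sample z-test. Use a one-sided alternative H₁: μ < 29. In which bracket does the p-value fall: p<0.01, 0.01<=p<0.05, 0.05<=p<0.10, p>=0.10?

SE = σ/√n = 6/√8 = 2.1213
z = (x̄−μ₀)/SE = (32.75−29)/2.1213 = 1.7678
p-value (one-sided, H₁ less) = 0.96145
→ bracket: p>=0.10

p-value bracket: p>=0.10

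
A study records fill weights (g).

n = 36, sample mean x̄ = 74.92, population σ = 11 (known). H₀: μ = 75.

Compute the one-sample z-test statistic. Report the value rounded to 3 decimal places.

SE = σ/√n = 11/√36 = 1.8333
z = (x̄−μ₀)/SE = (74.92−75)/1.8333 = -0.0436

test statistic = -0.044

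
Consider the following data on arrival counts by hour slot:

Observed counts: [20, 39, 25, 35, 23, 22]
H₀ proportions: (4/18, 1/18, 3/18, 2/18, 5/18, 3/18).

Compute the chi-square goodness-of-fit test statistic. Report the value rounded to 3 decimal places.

test statistic = 133.326

n = 164; E_i = n·p_i = [36.44, 9.11, 27.33, 18.22, 45.56, 27.33]
χ² = (20−36.44)²/36.44 + (39−9.11)²/9.11 + (25−27.33)²/27.33 + (35−18.22)²/18.22 + (23−45.56)²/45.56 + (22−27.33)²/27.33 = 133.3256
df = 5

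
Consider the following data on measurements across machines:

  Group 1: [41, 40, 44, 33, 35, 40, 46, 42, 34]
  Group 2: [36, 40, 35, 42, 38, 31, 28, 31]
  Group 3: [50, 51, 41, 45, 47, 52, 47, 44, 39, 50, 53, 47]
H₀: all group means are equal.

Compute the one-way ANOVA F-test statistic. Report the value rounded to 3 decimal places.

test statistic = 18.126

Group means [39.44, 35.12, 47.17], grand mean 41.448
SSB = Σnᵢ(x̄ᵢ−x̄)² = 748.409; SSW = ΣΣ(x−x̄ᵢ)² = 536.764
MSB = 748.409/2 = 374.2043; MSW = 536.764/26 = 20.6448
F = MSB/MSW = 18.1259
df = (2, 26)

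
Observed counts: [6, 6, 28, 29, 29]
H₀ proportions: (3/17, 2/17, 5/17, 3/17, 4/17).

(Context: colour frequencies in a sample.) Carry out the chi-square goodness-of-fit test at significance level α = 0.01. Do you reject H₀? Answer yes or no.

n = 98; E_i = n·p_i = [17.29, 11.53, 28.82, 17.29, 23.06]
χ² = (6−17.29)²/17.29 + (6−11.53)²/11.53 + (28−28.82)²/28.82 + (29−17.29)²/17.29 + (29−23.06)²/23.06 = 19.5053
df = 4
p-value (upper-tail) = 0.00063
At α=0.01: p < α → reject H₀

reject H₀: yes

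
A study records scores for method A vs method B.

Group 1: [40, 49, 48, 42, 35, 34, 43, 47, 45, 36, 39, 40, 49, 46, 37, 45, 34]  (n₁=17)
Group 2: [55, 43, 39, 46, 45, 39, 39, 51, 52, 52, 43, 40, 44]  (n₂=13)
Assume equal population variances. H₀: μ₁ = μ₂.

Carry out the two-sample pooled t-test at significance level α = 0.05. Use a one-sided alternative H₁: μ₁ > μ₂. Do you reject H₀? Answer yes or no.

x̄₁=41.706, s₁=5.289, n₁=17
x̄₂=45.231, s₂=5.600, n₂=13
s_p² = [16·5.289² + 12·5.600²]/28 = 29.4228
SE = √(s_p²·(1/17+1/13)) = 1.9985
t = (41.706−45.231)/1.9985 = -1.7638
df = 28
p-value (one-sided, H₁ greater) = 0.95566
At α=0.05: p ≥ α → fail to reject H₀

reject H₀: no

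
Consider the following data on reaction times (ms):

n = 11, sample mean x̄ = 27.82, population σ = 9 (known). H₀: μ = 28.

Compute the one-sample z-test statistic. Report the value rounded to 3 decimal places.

SE = σ/√n = 9/√11 = 2.7136
z = (x̄−μ₀)/SE = (27.82−28)/2.7136 = -0.0663

test statistic = -0.066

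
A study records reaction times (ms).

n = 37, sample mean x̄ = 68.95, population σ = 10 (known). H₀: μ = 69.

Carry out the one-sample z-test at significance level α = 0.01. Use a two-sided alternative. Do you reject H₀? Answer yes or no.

SE = σ/√n = 10/√37 = 1.6440
z = (x̄−μ₀)/SE = (68.95−69)/1.6440 = -0.0304
p-value (two-sided) = 0.97574
At α=0.01: p ≥ α → fail to reject H₀

reject H₀: no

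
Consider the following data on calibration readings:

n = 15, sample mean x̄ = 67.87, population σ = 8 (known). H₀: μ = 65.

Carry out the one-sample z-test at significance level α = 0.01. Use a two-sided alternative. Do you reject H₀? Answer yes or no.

SE = σ/√n = 8/√15 = 2.0656
z = (x̄−μ₀)/SE = (67.87−65)/2.0656 = 1.3894
p-value (two-sided) = 0.16470
At α=0.01: p ≥ α → fail to reject H₀

reject H₀: no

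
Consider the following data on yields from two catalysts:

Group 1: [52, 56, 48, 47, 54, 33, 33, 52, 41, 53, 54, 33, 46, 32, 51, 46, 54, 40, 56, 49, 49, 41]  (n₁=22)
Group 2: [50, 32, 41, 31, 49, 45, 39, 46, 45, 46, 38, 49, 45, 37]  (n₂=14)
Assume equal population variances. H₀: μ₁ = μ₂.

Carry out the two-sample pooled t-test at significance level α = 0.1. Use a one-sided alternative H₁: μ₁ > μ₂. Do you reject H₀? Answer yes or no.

x̄₁=46.364, s₁=8.009, n₁=22
x̄₂=42.357, s₂=6.147, n₂=14
s_p² = [21·8.009² + 13·6.147²]/34 = 54.0678
SE = √(s_p²·(1/22+1/14)) = 2.5139
t = (46.364−42.357)/2.5139 = 1.5937
df = 34
p-value (one-sided, H₁ greater) = 0.06012
At α=0.1: p < α → reject H₀

reject H₀: yes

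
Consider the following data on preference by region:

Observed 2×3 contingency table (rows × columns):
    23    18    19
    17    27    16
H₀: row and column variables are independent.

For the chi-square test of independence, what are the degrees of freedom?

degrees of freedom = 2

df = (r−1)(c−1) = (2−1)·(3−1) = 2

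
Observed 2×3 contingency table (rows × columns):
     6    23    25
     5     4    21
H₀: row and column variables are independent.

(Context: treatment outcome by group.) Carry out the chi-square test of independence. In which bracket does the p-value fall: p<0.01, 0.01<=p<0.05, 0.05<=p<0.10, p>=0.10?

p-value bracket: 0.01<=p<0.05

Row totals [54, 30], col totals [11, 27, 46], n=84
χ² = (6−7.07)²/7.07 + (23−17.36)²/17.36 + (25−29.57)²/29.57 + (5−3.93)²/3.93 + (4−9.64)²/9.64 + (21−16.43)²/16.43 = 7.5699
df = 2
p-value (upper-tail) = 0.02271
→ bracket: 0.01<=p<0.05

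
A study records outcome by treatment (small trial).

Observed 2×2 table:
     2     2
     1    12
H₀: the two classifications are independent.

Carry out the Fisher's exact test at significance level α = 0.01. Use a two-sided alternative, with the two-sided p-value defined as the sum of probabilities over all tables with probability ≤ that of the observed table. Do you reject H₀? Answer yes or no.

reject H₀: no

Margins: r₁=4, r₂=13, c₁=3, c₂=14, n=17
p_obs = C(4,2)·C(13,1)/C(17,3); sum pmf over tables with pmf ≤ p_obs
p-value (two-sided) = 0.12059
At α=0.01: p ≥ α → fail to reject H₀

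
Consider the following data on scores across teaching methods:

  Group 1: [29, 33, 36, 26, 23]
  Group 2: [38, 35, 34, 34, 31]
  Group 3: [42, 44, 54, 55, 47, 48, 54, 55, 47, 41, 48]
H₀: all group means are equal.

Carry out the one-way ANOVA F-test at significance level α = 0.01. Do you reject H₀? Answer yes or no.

Group means [29.40, 34.40, 48.64], grand mean 40.667
SSB = Σnᵢ(x̄ᵢ−x̄)² = 1529.721; SSW = ΣΣ(x−x̄ᵢ)² = 402.945
MSB = 1529.721/2 = 764.8606; MSW = 402.945/18 = 22.3859
F = MSB/MSW = 34.1671
df = (2, 18)
p-value (upper-tail) = 0.00000
At α=0.01: p < α → reject H₀

reject H₀: yes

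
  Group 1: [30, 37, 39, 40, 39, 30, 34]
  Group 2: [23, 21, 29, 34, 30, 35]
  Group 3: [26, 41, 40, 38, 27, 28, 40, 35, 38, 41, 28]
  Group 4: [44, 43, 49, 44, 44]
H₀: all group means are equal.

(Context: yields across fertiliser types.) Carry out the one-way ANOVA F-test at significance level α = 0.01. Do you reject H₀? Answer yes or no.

Group means [35.57, 28.67, 34.73, 44.80], grand mean 35.414
SSB = Σnᵢ(x̄ᵢ−x̄)² = 719.005; SSW = ΣΣ(x−x̄ᵢ)² = 676.029
MSB = 719.005/3 = 239.6683; MSW = 676.029/25 = 27.0412
F = MSB/MSW = 8.8631
df = (3, 25)
p-value (upper-tail) = 0.00036
At α=0.01: p < α → reject H₀

reject H₀: yes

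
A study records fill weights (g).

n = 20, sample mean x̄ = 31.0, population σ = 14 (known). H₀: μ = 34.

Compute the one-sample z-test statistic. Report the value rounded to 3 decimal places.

SE = σ/√n = 14/√20 = 3.1305
z = (x̄−μ₀)/SE = (31.0−34)/3.1305 = -0.9583

test statistic = -0.958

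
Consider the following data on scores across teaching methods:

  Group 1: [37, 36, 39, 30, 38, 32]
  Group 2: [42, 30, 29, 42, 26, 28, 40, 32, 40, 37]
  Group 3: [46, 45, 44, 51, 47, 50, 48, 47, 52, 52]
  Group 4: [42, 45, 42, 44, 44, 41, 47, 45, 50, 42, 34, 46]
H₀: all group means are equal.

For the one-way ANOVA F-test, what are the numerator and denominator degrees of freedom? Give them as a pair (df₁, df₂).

k = 4 groups, N = 38 total
df = (k−1, N−k) = (4−1, 38−4) = (3, 34)

degrees of freedom = [3, 34]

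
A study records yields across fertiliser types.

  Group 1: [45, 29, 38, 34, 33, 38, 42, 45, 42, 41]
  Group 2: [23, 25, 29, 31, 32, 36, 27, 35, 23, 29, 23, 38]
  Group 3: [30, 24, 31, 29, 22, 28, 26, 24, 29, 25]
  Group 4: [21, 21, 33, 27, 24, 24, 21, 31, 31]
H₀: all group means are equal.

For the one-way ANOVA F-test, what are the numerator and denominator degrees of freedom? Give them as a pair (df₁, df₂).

degrees of freedom = [3, 37]

k = 4 groups, N = 41 total
df = (k−1, N−k) = (4−1, 41−4) = (3, 37)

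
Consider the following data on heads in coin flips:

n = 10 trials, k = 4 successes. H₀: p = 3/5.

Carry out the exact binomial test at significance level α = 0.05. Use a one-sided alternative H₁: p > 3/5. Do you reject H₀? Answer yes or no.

Exact binomial: n=10, k=4, p₀=3/5=0.6000
P(X≥4) from Σ C(n,i)·p₀^i·(1−p₀)^(n−i)
p-value (one-sided, H₁ greater) = 0.94524
At α=0.05: p ≥ α → fail to reject H₀

reject H₀: no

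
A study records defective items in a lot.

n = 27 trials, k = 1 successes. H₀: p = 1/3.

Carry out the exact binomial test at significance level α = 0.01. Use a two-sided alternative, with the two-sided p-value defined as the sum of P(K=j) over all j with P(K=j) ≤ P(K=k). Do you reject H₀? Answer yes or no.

Exact binomial: n=27, k=1, p₀=1/3=0.3333
P(X=j) = C(n,j)·p₀^j·(1−p₀)^(n−j); p = Σ P(X=j) over j with P(X=j) ≤ P(X=1)
p-value (two-sided) = 0.00035
At α=0.01: p < α → reject H₀

reject H₀: yes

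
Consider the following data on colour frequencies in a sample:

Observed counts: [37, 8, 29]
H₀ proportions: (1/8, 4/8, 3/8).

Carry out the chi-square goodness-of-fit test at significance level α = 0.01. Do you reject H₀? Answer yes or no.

reject H₀: yes

n = 74; E_i = n·p_i = [9.25, 37.00, 27.75]
χ² = (37−9.25)²/9.25 + (8−37.00)²/37.00 + (29−27.75)²/27.75 = 106.0360
df = 2
p-value (upper-tail) = 0.00000
At α=0.01: p < α → reject H₀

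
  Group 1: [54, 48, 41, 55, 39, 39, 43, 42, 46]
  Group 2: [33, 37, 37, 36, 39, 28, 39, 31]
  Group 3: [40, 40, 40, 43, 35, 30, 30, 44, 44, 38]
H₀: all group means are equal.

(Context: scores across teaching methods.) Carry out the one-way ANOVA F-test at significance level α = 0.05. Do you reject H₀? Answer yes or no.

reject H₀: yes

Group means [45.22, 35.00, 38.40], grand mean 39.667
SSB = Σnᵢ(x̄ᵢ−x̄)² = 468.044; SSW = ΣΣ(x−x̄ᵢ)² = 645.956
MSB = 468.044/2 = 234.0222; MSW = 645.956/24 = 26.9148
F = MSB/MSW = 8.6949
df = (2, 24)
p-value (upper-tail) = 0.00144
At α=0.05: p < α → reject H₀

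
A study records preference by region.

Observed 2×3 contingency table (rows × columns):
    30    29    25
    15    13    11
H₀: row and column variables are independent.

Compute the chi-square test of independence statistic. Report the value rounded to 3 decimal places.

Row totals [84, 39], col totals [45, 42, 36], n=123
χ² = (30−30.73)²/30.73 + (29−28.68)²/28.68 + (25−24.59)²/24.59 + (15−14.27)²/14.27 + (13−13.32)²/13.32 + (11−11.41)²/11.41 = 0.0881
df = 2

test statistic = 0.088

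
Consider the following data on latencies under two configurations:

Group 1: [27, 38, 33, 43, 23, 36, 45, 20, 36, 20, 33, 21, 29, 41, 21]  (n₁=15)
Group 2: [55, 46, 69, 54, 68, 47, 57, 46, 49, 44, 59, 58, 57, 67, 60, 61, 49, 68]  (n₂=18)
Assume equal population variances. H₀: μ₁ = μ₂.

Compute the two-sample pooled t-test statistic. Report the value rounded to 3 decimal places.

test statistic = -8.516

x̄₁=31.067, s₁=8.754, n₁=15
x̄₂=56.333, s₂=8.260, n₂=18
s_p² = [14·8.754² + 17·8.260²]/31 = 72.0301
SE = √(s_p²·(1/15+1/18)) = 2.9671
t = (31.067−56.333)/2.9671 = -8.5156
df = 31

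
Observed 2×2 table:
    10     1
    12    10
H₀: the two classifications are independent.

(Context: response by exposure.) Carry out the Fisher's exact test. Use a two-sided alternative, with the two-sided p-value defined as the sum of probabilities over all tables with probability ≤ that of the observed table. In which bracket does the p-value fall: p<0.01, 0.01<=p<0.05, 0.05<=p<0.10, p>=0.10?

Margins: r₁=11, r₂=22, c₁=22, c₂=11, n=33
p_obs = C(11,10)·C(22,12)/C(33,22); sum pmf over tables with pmf ≤ p_obs
p-value (two-sided) = 0.05425
→ bracket: 0.05<=p<0.10

p-value bracket: 0.05<=p<0.10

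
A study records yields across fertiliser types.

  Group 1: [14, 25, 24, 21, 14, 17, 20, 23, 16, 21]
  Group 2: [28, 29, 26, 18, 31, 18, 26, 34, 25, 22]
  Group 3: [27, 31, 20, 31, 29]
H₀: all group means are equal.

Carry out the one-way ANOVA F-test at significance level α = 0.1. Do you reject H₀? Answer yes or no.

Group means [19.50, 25.70, 27.60], grand mean 23.600
SSB = Σnᵢ(x̄ᵢ−x̄)² = 292.200; SSW = ΣΣ(x−x̄ᵢ)² = 475.800
MSB = 292.200/2 = 146.1000; MSW = 475.800/22 = 21.6273
F = MSB/MSW = 6.7554
df = (2, 22)
p-value (upper-tail) = 0.00516
At α=0.1: p < α → reject H₀

reject H₀: yes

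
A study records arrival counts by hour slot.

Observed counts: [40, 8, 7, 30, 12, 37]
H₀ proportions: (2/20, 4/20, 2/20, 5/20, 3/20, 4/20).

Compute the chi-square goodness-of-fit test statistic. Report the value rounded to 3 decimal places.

test statistic = 76.560

n = 134; E_i = n·p_i = [13.40, 26.80, 13.40, 33.50, 20.10, 26.80]
χ² = (40−13.40)²/13.40 + (8−26.80)²/26.80 + (7−13.40)²/13.40 + (30−33.50)²/33.50 + (12−20.10)²/20.10 + (37−26.80)²/26.80 = 76.5597
df = 5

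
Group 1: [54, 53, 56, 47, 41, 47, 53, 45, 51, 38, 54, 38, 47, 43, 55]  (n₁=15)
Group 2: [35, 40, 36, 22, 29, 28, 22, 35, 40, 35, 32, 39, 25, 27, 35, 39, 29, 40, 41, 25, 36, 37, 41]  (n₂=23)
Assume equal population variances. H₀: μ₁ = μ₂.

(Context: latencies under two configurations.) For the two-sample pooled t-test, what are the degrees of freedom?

df = n₁ + n₂ − 2 = 15 + 23 − 2 = 36

degrees of freedom = 36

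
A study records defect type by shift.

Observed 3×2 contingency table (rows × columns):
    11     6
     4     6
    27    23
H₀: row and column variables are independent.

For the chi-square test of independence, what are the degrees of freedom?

df = (r−1)(c−1) = (3−1)·(2−1) = 2

degrees of freedom = 2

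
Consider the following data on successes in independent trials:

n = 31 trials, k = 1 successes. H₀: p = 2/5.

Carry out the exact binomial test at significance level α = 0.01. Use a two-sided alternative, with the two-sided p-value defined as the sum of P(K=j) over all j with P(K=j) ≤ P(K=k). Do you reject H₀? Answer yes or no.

Exact binomial: n=31, k=1, p₀=2/5=0.4000
P(X=j) = C(n,j)·p₀^j·(1−p₀)^(n−j); p = Σ P(X=j) over j with P(X=j) ≤ P(X=1)
p-value (two-sided) = 0.00000
At α=0.01: p < α → reject H₀

reject H₀: yes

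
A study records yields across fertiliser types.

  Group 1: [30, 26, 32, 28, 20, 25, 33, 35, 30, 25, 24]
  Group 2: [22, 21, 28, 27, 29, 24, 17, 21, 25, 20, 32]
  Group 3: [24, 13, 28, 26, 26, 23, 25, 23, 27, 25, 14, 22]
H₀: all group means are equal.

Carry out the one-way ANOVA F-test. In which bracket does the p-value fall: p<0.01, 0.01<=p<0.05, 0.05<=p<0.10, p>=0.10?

p-value bracket: 0.01<=p<0.05

Group means [28.00, 24.18, 23.00], grand mean 25.000
SSB = Σnᵢ(x̄ᵢ−x̄)² = 154.364; SSW = ΣΣ(x−x̄ᵢ)² = 651.636
MSB = 154.364/2 = 77.1818; MSW = 651.636/31 = 21.0205
F = MSB/MSW = 3.6717
df = (2, 31)
p-value (upper-tail) = 0.03706
→ bracket: 0.01<=p<0.05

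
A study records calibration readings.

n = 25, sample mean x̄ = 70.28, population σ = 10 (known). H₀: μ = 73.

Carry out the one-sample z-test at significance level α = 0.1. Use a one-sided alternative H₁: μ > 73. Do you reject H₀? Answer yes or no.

reject H₀: no

SE = σ/√n = 10/√25 = 2.0000
z = (x̄−μ₀)/SE = (70.28−73)/2.0000 = -1.3600
p-value (one-sided, H₁ greater) = 0.91309
At α=0.1: p ≥ α → fail to reject H₀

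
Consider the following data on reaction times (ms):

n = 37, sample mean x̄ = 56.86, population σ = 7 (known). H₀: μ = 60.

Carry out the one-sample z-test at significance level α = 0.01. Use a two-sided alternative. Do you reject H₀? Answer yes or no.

SE = σ/√n = 7/√37 = 1.1508
z = (x̄−μ₀)/SE = (56.86−60)/1.1508 = -2.7286
p-value (two-sided) = 0.00636
At α=0.01: p < α → reject H₀

reject H₀: yes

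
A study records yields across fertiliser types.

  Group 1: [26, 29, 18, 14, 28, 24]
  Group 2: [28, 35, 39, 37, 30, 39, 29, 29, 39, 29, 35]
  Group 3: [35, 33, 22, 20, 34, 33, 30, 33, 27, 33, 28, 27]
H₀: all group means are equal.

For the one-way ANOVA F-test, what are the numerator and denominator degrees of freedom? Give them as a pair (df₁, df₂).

k = 3 groups, N = 29 total
df = (k−1, N−k) = (3−1, 29−3) = (2, 26)

degrees of freedom = [2, 26]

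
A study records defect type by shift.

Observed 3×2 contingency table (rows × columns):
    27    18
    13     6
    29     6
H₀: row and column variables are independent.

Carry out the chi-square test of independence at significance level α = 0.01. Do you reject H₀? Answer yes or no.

Row totals [45, 19, 35], col totals [69, 30], n=99
χ² = (27−31.36)²/31.36 + (18−13.64)²/13.64 + (13−13.24)²/13.24 + (6−5.76)²/5.76 + (29−24.39)²/24.39 + (6−10.61)²/10.61 = 4.8882
df = 2
p-value (upper-tail) = 0.08680
At α=0.01: p ≥ α → fail to reject H₀

reject H₀: no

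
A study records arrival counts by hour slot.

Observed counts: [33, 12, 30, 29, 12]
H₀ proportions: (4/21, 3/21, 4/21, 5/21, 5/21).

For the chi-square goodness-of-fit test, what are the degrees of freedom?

degrees of freedom = 4

df = k − 1 = 5 − 1 = 4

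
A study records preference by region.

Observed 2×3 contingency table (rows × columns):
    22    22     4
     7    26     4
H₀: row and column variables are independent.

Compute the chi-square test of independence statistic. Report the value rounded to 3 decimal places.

test statistic = 6.782

Row totals [48, 37], col totals [29, 48, 8], n=85
χ² = (22−16.38)²/16.38 + (22−27.11)²/27.11 + (4−4.52)²/4.52 + (7−12.62)²/12.62 + (26−20.89)²/20.89 + (4−3.48)²/3.48 = 6.7820
df = 2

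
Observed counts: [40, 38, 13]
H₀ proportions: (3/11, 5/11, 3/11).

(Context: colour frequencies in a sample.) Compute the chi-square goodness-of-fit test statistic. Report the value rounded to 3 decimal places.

n = 91; E_i = n·p_i = [24.82, 41.36, 24.82]
χ² = (40−24.82)²/24.82 + (38−41.36)²/41.36 + (13−24.82)²/24.82 = 15.1883
df = 2

test statistic = 15.188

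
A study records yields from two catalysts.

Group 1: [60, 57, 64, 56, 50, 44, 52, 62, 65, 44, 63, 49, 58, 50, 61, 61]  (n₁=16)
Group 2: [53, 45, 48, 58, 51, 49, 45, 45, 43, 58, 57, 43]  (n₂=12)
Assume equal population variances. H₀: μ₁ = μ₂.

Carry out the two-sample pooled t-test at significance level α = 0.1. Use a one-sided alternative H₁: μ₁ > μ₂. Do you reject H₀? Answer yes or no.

x̄₁=56.000, s₁=6.957, n₁=16
x̄₂=49.583, s₂=5.744, n₂=12
s_p² = [15·6.957² + 11·5.744²]/26 = 41.8814
SE = √(s_p²·(1/16+1/12)) = 2.4714
t = (56.000−49.583)/2.4714 = 2.5964
df = 26
p-value (one-sided, H₁ greater) = 0.00765
At α=0.1: p < α → reject H₀

reject H₀: yes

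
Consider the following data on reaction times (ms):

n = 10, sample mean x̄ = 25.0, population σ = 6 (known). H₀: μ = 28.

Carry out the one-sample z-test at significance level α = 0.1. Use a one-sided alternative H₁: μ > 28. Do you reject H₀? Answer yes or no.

reject H₀: no

SE = σ/√n = 6/√10 = 1.8974
z = (x̄−μ₀)/SE = (25.0−28)/1.8974 = -1.5811
p-value (one-sided, H₁ greater) = 0.94308
At α=0.1: p ≥ α → fail to reject H₀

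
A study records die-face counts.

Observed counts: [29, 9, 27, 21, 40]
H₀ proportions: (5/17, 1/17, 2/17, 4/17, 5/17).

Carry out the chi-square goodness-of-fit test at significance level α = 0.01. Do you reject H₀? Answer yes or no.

n = 126; E_i = n·p_i = [37.06, 7.41, 14.82, 29.65, 37.06]
χ² = (29−37.06)²/37.06 + (9−7.41)²/7.41 + (27−14.82)²/14.82 + (21−29.65)²/29.65 + (40−37.06)²/37.06 = 14.8504
df = 4
p-value (upper-tail) = 0.00502
At α=0.01: p < α → reject H₀

reject H₀: yes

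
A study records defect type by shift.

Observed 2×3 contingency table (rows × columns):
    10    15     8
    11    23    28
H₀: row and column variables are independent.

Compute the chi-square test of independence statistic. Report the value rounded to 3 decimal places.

test statistic = 4.400

Row totals [33, 62], col totals [21, 38, 36], n=95
χ² = (10−7.29)²/7.29 + (15−13.20)²/13.20 + (8−12.51)²/12.51 + (11−13.71)²/13.71 + (23−24.80)²/24.80 + (28−23.49)²/23.49 = 4.4004
df = 2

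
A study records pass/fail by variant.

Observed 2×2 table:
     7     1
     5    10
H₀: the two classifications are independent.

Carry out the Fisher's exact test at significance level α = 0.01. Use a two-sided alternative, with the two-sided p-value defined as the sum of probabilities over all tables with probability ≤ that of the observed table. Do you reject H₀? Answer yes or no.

Margins: r₁=8, r₂=15, c₁=12, c₂=11, n=23
p_obs = C(8,7)·C(15,5)/C(23,12); sum pmf over tables with pmf ≤ p_obs
p-value (two-sided) = 0.02719
At α=0.01: p ≥ α → fail to reject H₀

reject H₀: no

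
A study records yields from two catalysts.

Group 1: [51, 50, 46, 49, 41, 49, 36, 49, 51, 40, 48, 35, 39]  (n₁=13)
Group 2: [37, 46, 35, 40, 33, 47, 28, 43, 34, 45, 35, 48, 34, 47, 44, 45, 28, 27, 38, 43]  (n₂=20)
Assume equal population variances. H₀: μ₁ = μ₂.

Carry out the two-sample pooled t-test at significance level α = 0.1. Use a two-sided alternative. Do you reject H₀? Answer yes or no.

reject H₀: yes

x̄₁=44.923, s₁=5.866, n₁=13
x̄₂=38.850, s₂=6.869, n₂=20
s_p² = [12·5.866² + 19·6.869²]/31 = 42.2411
SE = √(s_p²·(1/13+1/20)) = 2.3155
t = (44.923−38.850)/2.3155 = 2.6228
df = 31
p-value (two-sided) = 0.01340
At α=0.1: p < α → reject H₀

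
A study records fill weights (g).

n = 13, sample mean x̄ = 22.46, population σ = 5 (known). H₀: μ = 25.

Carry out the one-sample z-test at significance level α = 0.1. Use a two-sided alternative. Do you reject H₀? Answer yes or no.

SE = σ/√n = 5/√13 = 1.3868
z = (x̄−μ₀)/SE = (22.46−25)/1.3868 = -1.8316
p-value (two-sided) = 0.06701
At α=0.1: p < α → reject H₀

reject H₀: yes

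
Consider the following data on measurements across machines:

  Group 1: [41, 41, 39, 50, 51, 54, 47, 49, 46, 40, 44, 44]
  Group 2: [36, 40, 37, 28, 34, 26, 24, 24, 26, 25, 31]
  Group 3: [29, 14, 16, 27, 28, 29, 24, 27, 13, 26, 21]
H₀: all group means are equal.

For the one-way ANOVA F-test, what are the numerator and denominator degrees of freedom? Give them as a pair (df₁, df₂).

degrees of freedom = [2, 31]

k = 3 groups, N = 34 total
df = (k−1, N−k) = (3−1, 34−3) = (2, 31)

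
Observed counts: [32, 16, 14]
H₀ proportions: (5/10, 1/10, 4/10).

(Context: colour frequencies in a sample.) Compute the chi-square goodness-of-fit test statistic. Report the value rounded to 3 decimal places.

n = 62; E_i = n·p_i = [31.00, 6.20, 24.80]
χ² = (32−31.00)²/31.00 + (16−6.20)²/6.20 + (14−24.80)²/24.80 = 20.2258
df = 2

test statistic = 20.226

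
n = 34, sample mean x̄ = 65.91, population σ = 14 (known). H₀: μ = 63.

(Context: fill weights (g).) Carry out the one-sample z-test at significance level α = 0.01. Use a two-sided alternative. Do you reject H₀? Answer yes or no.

SE = σ/√n = 14/√34 = 2.4010
z = (x̄−μ₀)/SE = (65.91−63)/2.4010 = 1.2120
p-value (two-sided) = 0.22551
At α=0.01: p ≥ α → fail to reject H₀

reject H₀: no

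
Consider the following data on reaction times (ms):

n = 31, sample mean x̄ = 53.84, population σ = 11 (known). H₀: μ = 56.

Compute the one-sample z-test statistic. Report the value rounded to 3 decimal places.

test statistic = -1.093

SE = σ/√n = 11/√31 = 1.9757
z = (x̄−μ₀)/SE = (53.84−56)/1.9757 = -1.0933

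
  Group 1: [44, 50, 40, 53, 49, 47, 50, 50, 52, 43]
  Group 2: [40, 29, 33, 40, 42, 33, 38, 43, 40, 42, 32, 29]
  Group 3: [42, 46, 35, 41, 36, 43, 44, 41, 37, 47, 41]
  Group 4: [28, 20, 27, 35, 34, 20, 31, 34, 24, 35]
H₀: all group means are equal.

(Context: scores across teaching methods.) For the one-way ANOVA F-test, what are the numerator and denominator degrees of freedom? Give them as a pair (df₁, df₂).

degrees of freedom = [3, 39]

k = 4 groups, N = 43 total
df = (k−1, N−k) = (4−1, 43−4) = (3, 39)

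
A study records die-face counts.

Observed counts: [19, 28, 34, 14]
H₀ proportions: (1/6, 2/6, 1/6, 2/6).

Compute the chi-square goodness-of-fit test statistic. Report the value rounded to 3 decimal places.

test statistic = 31.758

n = 95; E_i = n·p_i = [15.83, 31.67, 15.83, 31.67]
χ² = (19−15.83)²/15.83 + (28−31.67)²/31.67 + (34−15.83)²/15.83 + (14−31.67)²/31.67 = 31.7579
df = 3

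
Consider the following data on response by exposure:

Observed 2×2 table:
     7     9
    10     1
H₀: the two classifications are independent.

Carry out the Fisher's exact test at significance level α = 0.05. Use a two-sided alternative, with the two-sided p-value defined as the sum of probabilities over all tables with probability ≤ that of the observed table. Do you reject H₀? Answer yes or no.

Margins: r₁=16, r₂=11, c₁=17, c₂=10, n=27
p_obs = C(16,7)·C(11,10)/C(27,17); sum pmf over tables with pmf ≤ p_obs
p-value (two-sided) = 0.01832
At α=0.05: p < α → reject H₀

reject H₀: yes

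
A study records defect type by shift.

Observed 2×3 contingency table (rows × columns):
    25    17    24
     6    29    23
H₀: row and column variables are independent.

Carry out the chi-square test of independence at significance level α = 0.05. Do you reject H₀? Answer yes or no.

Row totals [66, 58], col totals [31, 46, 47], n=124
χ² = (25−16.50)²/16.50 + (17−24.48)²/24.48 + (24−25.02)²/25.02 + (6−14.50)²/14.50 + (29−21.52)²/21.52 + (23−21.98)²/21.98 = 14.3404
df = 2
p-value (upper-tail) = 0.00077
At α=0.05: p < α → reject H₀

reject H₀: yes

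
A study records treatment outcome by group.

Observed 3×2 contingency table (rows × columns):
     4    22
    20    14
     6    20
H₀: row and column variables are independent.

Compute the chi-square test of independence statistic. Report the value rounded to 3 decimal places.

test statistic = 14.526

Row totals [26, 34, 26], col totals [30, 56], n=86
χ² = (4−9.07)²/9.07 + (22−16.93)²/16.93 + (20−11.86)²/11.86 + (14−22.14)²/22.14 + (6−9.07)²/9.07 + (20−16.93)²/16.93 = 14.5261
df = 2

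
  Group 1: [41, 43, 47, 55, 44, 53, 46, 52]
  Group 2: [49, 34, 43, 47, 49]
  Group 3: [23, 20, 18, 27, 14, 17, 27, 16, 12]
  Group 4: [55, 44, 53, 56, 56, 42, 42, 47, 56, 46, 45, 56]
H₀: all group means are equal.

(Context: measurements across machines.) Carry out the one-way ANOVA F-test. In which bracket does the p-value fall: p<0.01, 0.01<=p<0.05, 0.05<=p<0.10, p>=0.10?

p-value bracket: p<0.01

Group means [47.62, 44.40, 19.33, 49.83], grand mean 40.441
SSB = Σnᵢ(x̄ᵢ−x̄)² = 5559.641; SSW = ΣΣ(x−x̄ᵢ)² = 966.742
MSB = 5559.641/3 = 1853.2136; MSW = 966.742/30 = 32.2247
F = MSB/MSW = 57.5091
df = (3, 30)
p-value (upper-tail) = 0.00000
→ bracket: p<0.01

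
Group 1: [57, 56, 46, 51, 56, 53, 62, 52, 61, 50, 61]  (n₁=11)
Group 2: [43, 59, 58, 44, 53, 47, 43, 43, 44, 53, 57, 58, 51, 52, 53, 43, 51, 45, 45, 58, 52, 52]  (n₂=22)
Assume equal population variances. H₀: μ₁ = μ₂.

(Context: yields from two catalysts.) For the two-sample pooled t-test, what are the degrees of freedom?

degrees of freedom = 31

df = n₁ + n₂ − 2 = 11 + 22 − 2 = 31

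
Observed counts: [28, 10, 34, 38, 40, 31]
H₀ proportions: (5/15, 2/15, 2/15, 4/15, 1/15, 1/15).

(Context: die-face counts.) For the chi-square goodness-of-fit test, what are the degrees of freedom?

df = k − 1 = 6 − 1 = 5

degrees of freedom = 5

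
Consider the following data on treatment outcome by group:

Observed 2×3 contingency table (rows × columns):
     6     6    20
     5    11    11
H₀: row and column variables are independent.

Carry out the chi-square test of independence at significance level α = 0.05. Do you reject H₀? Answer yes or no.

Row totals [32, 27], col totals [11, 17, 31], n=59
χ² = (6−5.97)²/5.97 + (6−9.22)²/9.22 + (20−16.81)²/16.81 + (5−5.03)²/5.03 + (11−7.78)²/7.78 + (11−14.19)²/14.19 = 3.7778
df = 2
p-value (upper-tail) = 0.15124
At α=0.05: p ≥ α → fail to reject H₀

reject H₀: no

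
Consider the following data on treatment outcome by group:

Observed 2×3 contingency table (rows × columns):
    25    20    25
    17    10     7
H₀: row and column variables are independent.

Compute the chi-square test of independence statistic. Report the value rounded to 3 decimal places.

test statistic = 2.864

Row totals [70, 34], col totals [42, 30, 32], n=104
χ² = (25−28.27)²/28.27 + (20−20.19)²/20.19 + (25−21.54)²/21.54 + (17−13.73)²/13.73 + (10−9.81)²/9.81 + (7−10.46)²/10.46 = 2.8637
df = 2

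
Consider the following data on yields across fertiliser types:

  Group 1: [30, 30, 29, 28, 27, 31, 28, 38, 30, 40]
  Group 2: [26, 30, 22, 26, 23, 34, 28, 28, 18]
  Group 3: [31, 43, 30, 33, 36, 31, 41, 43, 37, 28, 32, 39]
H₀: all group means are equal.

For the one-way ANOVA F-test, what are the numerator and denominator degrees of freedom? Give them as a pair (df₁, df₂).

degrees of freedom = [2, 28]

k = 3 groups, N = 31 total
df = (k−1, N−k) = (3−1, 31−3) = (2, 28)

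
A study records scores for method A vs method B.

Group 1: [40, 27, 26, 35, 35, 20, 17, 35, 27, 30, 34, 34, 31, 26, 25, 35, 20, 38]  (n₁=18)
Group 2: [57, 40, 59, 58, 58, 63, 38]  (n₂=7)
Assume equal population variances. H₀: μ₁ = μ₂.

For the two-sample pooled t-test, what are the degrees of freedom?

degrees of freedom = 23

df = n₁ + n₂ − 2 = 18 + 7 − 2 = 23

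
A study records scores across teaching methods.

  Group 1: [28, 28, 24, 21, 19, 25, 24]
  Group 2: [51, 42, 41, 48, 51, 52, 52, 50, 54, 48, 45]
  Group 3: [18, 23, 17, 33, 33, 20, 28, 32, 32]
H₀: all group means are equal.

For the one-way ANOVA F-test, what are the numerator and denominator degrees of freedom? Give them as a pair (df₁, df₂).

k = 3 groups, N = 27 total
df = (k−1, N−k) = (3−1, 27−3) = (2, 24)

degrees of freedom = [2, 24]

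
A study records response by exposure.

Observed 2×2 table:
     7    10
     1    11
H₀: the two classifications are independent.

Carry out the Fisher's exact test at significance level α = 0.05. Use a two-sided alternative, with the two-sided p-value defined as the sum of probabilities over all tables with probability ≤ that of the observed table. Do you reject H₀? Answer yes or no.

reject H₀: no

Margins: r₁=17, r₂=12, c₁=8, c₂=21, n=29
p_obs = C(17,7)·C(12,1)/C(29,8); sum pmf over tables with pmf ≤ p_obs
p-value (two-sided) = 0.09257
At α=0.05: p ≥ α → fail to reject H₀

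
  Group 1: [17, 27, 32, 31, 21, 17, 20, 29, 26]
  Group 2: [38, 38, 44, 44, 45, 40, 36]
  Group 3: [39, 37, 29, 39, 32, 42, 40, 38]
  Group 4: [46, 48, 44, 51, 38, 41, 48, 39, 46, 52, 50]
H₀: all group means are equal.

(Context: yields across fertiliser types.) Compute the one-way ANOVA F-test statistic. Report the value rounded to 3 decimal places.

Group means [24.44, 40.71, 37.00, 45.73], grand mean 37.257
SSB = Σnᵢ(x̄ᵢ−x̄)² = 2350.853; SSW = ΣΣ(x−x̄ᵢ)² = 707.833
MSB = 2350.853/3 = 783.6177; MSW = 707.833/31 = 22.8333
F = MSB/MSW = 34.3191
df = (3, 31)

test statistic = 34.319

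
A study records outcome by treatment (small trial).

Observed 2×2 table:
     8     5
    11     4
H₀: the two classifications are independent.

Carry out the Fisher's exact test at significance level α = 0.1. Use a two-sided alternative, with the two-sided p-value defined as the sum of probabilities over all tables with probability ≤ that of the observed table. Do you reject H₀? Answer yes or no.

Margins: r₁=13, r₂=15, c₁=19, c₂=9, n=28
p_obs = C(13,8)·C(15,11)/C(28,19); sum pmf over tables with pmf ≤ p_obs
p-value (two-sided) = 0.68913
At α=0.1: p ≥ α → fail to reject H₀

reject H₀: no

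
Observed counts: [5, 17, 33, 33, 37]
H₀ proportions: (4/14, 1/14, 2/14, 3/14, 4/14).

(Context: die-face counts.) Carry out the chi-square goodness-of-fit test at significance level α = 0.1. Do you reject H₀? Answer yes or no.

n = 125; E_i = n·p_i = [35.71, 8.93, 17.86, 26.79, 35.71]
χ² = (5−35.71)²/35.71 + (17−8.93)²/8.93 + (33−17.86)²/17.86 + (33−26.79)²/26.79 + (37−35.71)²/35.71 = 48.0400
df = 4
p-value (upper-tail) = 0.00000
At α=0.1: p < α → reject H₀

reject H₀: yes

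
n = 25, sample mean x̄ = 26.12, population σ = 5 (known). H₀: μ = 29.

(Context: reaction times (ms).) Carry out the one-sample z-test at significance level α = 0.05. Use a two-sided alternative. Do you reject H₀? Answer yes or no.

reject H₀: yes

SE = σ/√n = 5/√25 = 1.0000
z = (x̄−μ₀)/SE = (26.12−29)/1.0000 = -2.8800
p-value (two-sided) = 0.00398
At α=0.05: p < α → reject H₀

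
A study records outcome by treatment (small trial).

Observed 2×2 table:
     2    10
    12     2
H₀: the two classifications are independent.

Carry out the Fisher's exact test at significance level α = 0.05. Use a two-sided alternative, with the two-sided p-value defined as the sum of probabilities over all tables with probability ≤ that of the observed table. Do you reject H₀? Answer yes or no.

reject H₀: yes

Margins: r₁=12, r₂=14, c₁=14, c₂=12, n=26
p_obs = C(12,2)·C(14,12)/C(26,14); sum pmf over tables with pmf ≤ p_obs
p-value (two-sided) = 0.00110
At α=0.05: p < α → reject H₀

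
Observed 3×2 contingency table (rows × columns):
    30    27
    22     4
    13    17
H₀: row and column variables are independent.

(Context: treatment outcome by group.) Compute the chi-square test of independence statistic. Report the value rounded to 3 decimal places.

test statistic = 10.841

Row totals [57, 26, 30], col totals [65, 48], n=113
χ² = (30−32.79)²/32.79 + (27−24.21)²/24.21 + (22−14.96)²/14.96 + (4−11.04)²/11.04 + (13−17.26)²/17.26 + (17−12.74)²/12.74 = 10.8406
df = 2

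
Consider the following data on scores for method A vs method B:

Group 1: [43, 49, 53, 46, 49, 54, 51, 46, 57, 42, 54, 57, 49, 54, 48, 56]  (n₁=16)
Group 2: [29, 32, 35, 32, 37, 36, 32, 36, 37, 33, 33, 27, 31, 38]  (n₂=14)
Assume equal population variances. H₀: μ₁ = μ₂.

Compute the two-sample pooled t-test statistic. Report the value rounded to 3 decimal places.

x̄₁=50.500, s₁=4.761, n₁=16
x̄₂=33.429, s₂=3.228, n₂=14
s_p² = [15·4.761² + 13·3.228²]/28 = 16.9796
SE = √(s_p²·(1/16+1/14)) = 1.5080
t = (50.500−33.429)/1.5080 = 11.3206
df = 28

test statistic = 11.321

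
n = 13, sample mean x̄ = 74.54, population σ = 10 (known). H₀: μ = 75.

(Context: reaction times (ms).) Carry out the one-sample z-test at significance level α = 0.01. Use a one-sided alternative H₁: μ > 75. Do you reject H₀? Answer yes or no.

reject H₀: no

SE = σ/√n = 10/√13 = 2.7735
z = (x̄−μ₀)/SE = (74.54−75)/2.7735 = -0.1659
p-value (one-sided, H₁ greater) = 0.56586
At α=0.01: p ≥ α → fail to reject H₀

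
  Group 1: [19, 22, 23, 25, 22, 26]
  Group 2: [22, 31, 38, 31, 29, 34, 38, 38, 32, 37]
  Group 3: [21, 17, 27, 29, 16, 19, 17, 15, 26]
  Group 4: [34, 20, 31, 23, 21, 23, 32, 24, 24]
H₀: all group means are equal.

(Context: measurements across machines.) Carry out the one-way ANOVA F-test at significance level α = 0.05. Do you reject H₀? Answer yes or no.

Group means [22.83, 33.00, 20.78, 25.78], grand mean 26.059
SSB = Σnᵢ(x̄ᵢ−x̄)² = 795.938; SSW = ΣΣ(x−x̄ᵢ)² = 701.944
MSB = 795.938/3 = 265.3126; MSW = 701.944/30 = 23.3981
F = MSB/MSW = 11.3390
df = (3, 30)
p-value (upper-tail) = 0.00004
At α=0.05: p < α → reject H₀

reject H₀: yes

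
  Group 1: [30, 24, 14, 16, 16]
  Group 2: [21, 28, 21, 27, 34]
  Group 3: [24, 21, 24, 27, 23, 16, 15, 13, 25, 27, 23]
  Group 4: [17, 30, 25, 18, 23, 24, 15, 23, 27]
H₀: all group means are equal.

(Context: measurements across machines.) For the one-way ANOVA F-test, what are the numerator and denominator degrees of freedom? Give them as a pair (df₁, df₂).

k = 4 groups, N = 30 total
df = (k−1, N−k) = (4−1, 30−4) = (3, 26)

degrees of freedom = [3, 26]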